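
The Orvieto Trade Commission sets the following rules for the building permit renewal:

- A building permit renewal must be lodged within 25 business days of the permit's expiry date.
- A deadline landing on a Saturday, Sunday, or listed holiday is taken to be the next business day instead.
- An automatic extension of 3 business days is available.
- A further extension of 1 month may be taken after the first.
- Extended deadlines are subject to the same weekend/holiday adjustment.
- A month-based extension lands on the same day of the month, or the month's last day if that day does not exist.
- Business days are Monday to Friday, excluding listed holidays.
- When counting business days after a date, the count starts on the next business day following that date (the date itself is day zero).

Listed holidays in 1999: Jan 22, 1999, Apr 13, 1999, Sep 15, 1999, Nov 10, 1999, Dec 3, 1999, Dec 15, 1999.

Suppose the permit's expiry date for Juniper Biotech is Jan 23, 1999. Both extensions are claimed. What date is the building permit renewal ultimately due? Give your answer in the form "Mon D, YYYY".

Starting the day after Jan 23, 1999 and counting 25 business days lands on Feb 26, 1999.
Feb 26, 1999 falls on a Friday, which is a business day, so no adjustment is needed.
Counting 3 further business days from Feb 26, 1999 reaches Mar 3, 1999.
Mar 3, 1999 (Wednesday) is already a business day.
Applying the 1 month extension: 1 month after Mar 3, 1999 is Apr 3, 1999.
Apr 3, 1999 is a Saturday, so it moves to the next business day, Apr 5, 1999 (Monday).
The final due date is Apr 5, 1999.

Apr 5, 1999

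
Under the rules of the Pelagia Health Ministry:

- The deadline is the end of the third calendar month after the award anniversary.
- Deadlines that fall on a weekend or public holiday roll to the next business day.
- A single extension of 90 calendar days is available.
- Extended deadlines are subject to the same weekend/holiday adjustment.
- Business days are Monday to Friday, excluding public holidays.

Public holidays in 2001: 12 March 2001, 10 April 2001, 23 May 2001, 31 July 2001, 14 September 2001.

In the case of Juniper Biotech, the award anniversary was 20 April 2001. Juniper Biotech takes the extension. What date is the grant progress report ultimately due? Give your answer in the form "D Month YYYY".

3 months after 20 April 2001 falls in July 2001; the last day of that month is 31 July 2001.
31 July 2001 is a listed holiday; the next business day is 1 August 2001 (Wednesday).
The 90-calendar-day extension moves the deadline from 1 August 2001 to 30 October 2001.
30 October 2001 is a Tuesday and not a listed holiday, so it stands.
The final due date is 30 October 2001.

30 October 2001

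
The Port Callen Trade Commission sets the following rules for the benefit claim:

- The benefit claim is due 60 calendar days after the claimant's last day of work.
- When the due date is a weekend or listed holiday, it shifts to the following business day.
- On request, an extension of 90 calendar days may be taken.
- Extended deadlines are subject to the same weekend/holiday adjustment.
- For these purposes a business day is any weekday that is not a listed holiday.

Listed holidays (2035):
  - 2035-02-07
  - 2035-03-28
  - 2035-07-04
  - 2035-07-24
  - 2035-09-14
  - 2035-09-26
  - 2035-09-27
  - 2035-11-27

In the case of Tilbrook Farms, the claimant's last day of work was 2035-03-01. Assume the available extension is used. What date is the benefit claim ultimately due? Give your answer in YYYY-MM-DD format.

2035-07-30

From 2035-03-01, 60 calendar days later is 2035-04-30.
2035-04-30 is a Monday and not a listed holiday, so it stands.
With the 90-day extension, 2035-04-30 becomes 2035-07-29.
2035-07-29 is a Sunday, so it moves to the next business day, 2035-07-30 (Monday).
The final due date is 2035-07-30.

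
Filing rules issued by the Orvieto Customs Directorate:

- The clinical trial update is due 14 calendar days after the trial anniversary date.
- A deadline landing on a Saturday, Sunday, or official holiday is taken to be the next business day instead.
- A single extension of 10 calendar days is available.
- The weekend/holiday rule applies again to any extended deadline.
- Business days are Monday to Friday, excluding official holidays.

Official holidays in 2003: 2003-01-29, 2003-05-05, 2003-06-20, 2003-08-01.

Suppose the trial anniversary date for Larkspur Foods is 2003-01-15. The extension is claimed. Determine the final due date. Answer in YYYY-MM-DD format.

2003-02-10

From 2003-01-15, 14 calendar days later is 2003-01-29.
2003-01-29 is a listed holiday; the next business day is 2003-01-30 (Thursday).
The 10-calendar-day extension moves the deadline from 2003-01-30 to 2003-02-09.
2003-02-09 falls on a Sunday. Rolling to the next business day gives 2003-02-10, a Monday.
Deadline: 2003-02-10.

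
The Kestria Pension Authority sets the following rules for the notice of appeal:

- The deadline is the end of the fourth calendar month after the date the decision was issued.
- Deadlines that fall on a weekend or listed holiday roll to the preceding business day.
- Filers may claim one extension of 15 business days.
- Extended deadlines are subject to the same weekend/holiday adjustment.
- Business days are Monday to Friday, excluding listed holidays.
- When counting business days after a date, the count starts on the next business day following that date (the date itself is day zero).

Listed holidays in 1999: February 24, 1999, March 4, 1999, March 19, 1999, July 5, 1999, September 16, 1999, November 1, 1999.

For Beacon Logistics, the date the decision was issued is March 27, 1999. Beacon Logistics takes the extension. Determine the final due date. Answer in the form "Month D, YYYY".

4 months after March 27, 1999 is July 1999; that month ends on July 31, 1999.
July 31, 1999 is a Saturday, so it moves to the preceding business day, July 30, 1999 (Friday).
Counting 15 further business days from July 30, 1999 reaches August 20, 1999.
August 20, 1999 is a Friday and not a listed holiday, so it stands.
The final due date is August 20, 1999.

August 20, 1999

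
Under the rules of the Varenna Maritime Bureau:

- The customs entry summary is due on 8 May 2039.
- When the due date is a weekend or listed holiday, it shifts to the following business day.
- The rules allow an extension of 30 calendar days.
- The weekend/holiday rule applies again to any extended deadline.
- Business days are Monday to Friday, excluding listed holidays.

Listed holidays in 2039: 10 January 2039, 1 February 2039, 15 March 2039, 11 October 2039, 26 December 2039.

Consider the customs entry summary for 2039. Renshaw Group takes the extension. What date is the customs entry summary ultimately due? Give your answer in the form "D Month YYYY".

Start from the fixed due date, 8 May 2039.
Because 8 May 2039 is a Sunday, the deadline becomes 9 May 2039 (Monday).
Add the 30 calendar-day extension to 9 May 2039: 8 June 2039.
8 June 2039 (Wednesday) is already a business day.
Final deadline: 8 June 2039.

8 June 2039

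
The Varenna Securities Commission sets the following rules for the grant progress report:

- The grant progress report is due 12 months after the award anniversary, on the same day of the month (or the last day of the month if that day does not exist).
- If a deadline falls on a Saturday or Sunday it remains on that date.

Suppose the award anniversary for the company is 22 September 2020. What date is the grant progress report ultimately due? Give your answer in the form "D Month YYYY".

22 September 2021

12 months from 22 September 2020 is 22 September 2021.
22 September 2021 falls on a Wednesday. The rules make no weekend/holiday allowance, so it remains 22 September 2021.
So the filing is due 22 September 2021.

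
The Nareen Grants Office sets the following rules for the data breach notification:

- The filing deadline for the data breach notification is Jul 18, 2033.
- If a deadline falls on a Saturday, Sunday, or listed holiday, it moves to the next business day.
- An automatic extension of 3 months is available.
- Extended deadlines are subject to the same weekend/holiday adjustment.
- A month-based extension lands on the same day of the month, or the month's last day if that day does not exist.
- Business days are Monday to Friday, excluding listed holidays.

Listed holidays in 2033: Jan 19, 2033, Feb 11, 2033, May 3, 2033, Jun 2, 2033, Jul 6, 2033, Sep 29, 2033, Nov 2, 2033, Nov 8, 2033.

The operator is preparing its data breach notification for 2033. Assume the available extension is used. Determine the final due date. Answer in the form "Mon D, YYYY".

Oct 18, 2033

Start from the fixed due date, Jul 18, 2033.
Since Jul 18, 2033 is a Monday and not a holiday, the date is unchanged.
Applying the 3 months extension: 3 months after Jul 18, 2033 is Oct 18, 2033.
Oct 18, 2033 is a Tuesday and not a listed holiday, so it stands.
The final due date is Oct 18, 2033.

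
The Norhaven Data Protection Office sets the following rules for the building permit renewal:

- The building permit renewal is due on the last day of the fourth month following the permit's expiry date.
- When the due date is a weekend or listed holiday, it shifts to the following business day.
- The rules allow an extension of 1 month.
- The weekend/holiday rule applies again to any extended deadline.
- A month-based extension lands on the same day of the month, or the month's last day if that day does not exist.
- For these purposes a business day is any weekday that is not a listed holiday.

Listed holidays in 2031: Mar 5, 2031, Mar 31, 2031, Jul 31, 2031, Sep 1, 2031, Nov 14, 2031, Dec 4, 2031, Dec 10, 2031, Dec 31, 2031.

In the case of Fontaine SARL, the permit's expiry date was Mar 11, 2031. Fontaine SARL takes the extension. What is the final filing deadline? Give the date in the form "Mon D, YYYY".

The fourth month after Mar 11, 2031 is July 2031, whose last day is Jul 31, 2031.
Jul 31, 2031 is a listed holiday, so it moves to the next business day, Aug 1, 2031 (Friday).
The 1 month extension carries Aug 1, 2031 to Sep 1, 2031.
Because Sep 1, 2031 is a listed holiday, the deadline becomes Sep 2, 2031 (Tuesday).
Final deadline: Sep 2, 2031.

Sep 2, 2031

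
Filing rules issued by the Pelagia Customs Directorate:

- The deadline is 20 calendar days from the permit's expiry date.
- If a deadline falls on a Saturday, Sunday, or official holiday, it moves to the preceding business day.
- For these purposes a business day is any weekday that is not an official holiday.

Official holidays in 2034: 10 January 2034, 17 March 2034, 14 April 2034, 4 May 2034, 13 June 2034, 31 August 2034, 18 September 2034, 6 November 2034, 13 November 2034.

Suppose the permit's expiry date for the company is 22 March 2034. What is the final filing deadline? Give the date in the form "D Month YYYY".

11 April 2034

20 calendar days after 22 March 2034 is 11 April 2034.
11 April 2034 (Tuesday) is already a business day.
Deadline: 11 April 2034.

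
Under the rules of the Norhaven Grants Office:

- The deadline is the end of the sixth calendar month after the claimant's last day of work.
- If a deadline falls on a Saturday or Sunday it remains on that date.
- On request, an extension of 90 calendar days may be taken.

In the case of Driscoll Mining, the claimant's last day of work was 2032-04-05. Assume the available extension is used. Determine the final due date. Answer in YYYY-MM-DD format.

2033-01-29

6 months after 2032-04-05 is October 2032; that month ends on 2032-10-31.
No adjustment is made for weekends or holidays, so 2032-10-31 stands.
The 90-calendar-day extension moves the deadline from 2032-10-31 to 2033-01-29.
2033-01-29 falls on a Saturday. The rules make no weekend/holiday allowance, so it remains 2033-01-29.
Final deadline: 2033-01-29.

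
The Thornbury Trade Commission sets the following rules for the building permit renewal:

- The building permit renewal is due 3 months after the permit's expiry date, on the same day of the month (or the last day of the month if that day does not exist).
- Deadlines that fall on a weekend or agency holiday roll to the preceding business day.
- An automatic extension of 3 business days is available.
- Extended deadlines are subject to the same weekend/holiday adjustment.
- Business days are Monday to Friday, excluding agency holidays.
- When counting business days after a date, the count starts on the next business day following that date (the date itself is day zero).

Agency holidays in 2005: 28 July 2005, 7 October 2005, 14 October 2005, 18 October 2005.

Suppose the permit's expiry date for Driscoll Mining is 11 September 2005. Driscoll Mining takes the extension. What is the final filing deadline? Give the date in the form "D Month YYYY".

3 months after 11 September 2005, on the same day of the month, is 11 December 2005.
11 December 2005 falls on a Sunday. Rolling to the preceding business day gives 9 December 2005, a Friday.
Applying the 3-business-day extension: 3 business days after 9 December 2005 is 14 December 2005.
14 December 2005 is a Wednesday and not a listed holiday, so it stands.
Final deadline: 14 December 2005.

14 December 2005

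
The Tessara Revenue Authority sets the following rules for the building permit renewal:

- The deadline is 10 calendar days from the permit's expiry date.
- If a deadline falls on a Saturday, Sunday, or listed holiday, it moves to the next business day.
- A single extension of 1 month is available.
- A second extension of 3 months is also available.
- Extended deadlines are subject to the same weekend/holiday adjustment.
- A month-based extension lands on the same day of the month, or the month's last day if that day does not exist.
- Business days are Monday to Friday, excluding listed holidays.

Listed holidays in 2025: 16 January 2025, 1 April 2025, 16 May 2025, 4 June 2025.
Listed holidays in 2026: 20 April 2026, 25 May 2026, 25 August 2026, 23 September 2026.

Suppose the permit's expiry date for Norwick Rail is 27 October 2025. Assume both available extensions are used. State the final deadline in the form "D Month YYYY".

10 calendar days after 27 October 2025 is 6 November 2025.
Since 6 November 2025 is a Thursday and not a holiday, the date is unchanged.
The 1 month extension carries 6 November 2025 to 6 December 2025.
6 December 2025 is a Saturday, so it moves to the next business day, 8 December 2025 (Monday).
Add 3 months to 8 December 2025: 8 March 2026.
Because 8 March 2026 is a Sunday, the deadline becomes 9 March 2026 (Monday).
The final due date is 9 March 2026.

9 March 2026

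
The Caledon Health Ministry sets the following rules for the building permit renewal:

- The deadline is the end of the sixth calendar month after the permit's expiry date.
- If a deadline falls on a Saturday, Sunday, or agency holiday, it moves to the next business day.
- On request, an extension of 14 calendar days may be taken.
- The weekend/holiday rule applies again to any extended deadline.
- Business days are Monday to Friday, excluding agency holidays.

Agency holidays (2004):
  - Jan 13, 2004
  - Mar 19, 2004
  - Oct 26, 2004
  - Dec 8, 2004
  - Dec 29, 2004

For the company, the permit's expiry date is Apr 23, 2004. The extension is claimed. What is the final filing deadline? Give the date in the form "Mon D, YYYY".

6 months after Apr 23, 2004 is October 2004; that month ends on Oct 31, 2004.
Oct 31, 2004 is a Sunday; the next business day is Nov 1, 2004 (Monday).
Applying the 14-calendar-day extension: Nov 1, 2004 + 14 days = Nov 15, 2004.
Nov 15, 2004 (Monday) is already a business day.
The final due date is Nov 15, 2004.

Nov 15, 2004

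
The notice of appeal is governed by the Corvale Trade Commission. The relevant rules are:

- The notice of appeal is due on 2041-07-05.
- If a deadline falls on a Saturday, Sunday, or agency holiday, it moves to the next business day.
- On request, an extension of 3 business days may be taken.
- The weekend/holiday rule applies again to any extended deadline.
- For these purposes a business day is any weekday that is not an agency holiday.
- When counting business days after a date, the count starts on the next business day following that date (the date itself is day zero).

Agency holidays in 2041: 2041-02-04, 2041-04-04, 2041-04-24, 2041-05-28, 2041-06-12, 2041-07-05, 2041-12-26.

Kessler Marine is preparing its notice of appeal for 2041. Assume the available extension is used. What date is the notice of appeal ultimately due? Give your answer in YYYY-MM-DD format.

2041-07-11

Start from the fixed due date, 2041-07-05.
2041-07-05 falls on a listed holiday. Rolling to the next business day gives 2041-07-08, a Monday.
The 3-business-day extension runs from 2041-07-08 to 2041-07-11.
2041-07-11 is a Thursday and not a listed holiday, so it stands.
The final due date is 2041-07-11.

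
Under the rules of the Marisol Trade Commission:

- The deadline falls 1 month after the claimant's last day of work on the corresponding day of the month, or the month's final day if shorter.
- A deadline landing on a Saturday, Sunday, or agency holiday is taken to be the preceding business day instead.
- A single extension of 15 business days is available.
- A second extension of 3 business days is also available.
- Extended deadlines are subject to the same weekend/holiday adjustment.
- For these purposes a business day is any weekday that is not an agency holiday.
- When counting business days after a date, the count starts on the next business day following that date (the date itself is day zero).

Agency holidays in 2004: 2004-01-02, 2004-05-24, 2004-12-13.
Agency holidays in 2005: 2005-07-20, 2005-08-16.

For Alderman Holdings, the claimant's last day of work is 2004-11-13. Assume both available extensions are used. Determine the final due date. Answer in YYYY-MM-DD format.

2005-01-06

1 month after 2004-11-13, on the same day of the month, is 2004-12-13.
2004-12-13 falls on a listed holiday. Rolling to the preceding business day gives 2004-12-10, a Friday.
The 15-business-day extension runs from 2004-12-10 to 2005-01-03.
2005-01-03 falls on a Monday, which is a business day, so no adjustment is needed.
Applying the 3-business-day extension: 3 business days after 2005-01-03 is 2005-01-06.
Since 2005-01-06 is a Thursday and not a holiday, the date is unchanged.
The final due date is 2005-01-06.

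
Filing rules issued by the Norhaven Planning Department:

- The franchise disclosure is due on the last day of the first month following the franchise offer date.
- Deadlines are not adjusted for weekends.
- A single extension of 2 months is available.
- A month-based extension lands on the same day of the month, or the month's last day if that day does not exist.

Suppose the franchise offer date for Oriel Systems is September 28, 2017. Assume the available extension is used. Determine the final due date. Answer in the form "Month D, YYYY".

The first month after September 28, 2017 is October 2017, whose last day is October 31, 2017.
October 31, 2017 is a Tuesday; no weekend or holiday adjustment applies.
The 2 months extension carries October 31, 2017 to December 31, 2017.
December 31, 2017 is a Sunday; no weekend or holiday adjustment applies.
Final deadline: December 31, 2017.

December 31, 2017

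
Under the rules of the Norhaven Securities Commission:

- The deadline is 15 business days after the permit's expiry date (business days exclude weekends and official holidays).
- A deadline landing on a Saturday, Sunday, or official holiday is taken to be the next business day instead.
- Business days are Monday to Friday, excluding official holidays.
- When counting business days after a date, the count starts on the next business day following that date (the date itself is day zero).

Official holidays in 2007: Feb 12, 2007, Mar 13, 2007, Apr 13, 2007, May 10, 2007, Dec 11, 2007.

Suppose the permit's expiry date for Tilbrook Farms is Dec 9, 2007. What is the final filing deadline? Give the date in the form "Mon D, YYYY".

Dec 31, 2007

Counting 15 business days after Dec 9, 2007 (skipping weekends and listed holidays) reaches Dec 31, 2007.
Dec 31, 2007 is a Monday and not a listed holiday, so it stands.
So the filing is due Dec 31, 2007.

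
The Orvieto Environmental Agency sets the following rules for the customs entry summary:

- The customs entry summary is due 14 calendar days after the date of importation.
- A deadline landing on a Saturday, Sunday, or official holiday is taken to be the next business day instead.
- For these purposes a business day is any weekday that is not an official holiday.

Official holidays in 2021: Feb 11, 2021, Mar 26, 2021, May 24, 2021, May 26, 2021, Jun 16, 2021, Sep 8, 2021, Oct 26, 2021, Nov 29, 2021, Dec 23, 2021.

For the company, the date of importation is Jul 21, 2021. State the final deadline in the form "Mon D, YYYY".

Trigger date Jul 21, 2021 + 14 calendar days = Aug 4, 2021.
Aug 4, 2021 falls on a Wednesday, which is a business day, so no adjustment is needed.
Deadline: Aug 4, 2021.

Aug 4, 2021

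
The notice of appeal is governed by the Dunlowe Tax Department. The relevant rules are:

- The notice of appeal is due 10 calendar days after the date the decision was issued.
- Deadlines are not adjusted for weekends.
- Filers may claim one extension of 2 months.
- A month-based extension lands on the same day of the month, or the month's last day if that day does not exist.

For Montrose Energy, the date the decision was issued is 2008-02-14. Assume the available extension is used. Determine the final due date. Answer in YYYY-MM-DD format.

Trigger date 2008-02-14 + 10 calendar days = 2008-02-24.
No adjustment is made for weekends or holidays, so 2008-02-24 stands.
Add 2 months to 2008-02-24: 2008-04-24.
2008-04-24 is a Thursday; no weekend or holiday adjustment applies.
Final deadline: 2008-04-24.

2008-04-24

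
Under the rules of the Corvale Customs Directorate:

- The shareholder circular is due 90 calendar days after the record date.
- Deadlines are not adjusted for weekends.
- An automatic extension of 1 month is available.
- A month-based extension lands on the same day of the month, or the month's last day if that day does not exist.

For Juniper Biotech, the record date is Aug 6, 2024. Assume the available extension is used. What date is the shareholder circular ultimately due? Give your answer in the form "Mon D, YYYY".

Dec 4, 2024

90 calendar days after Aug 6, 2024 is Nov 4, 2024.
No adjustment is made for weekends or holidays, so Nov 4, 2024 stands.
The 1 month extension carries Nov 4, 2024 to Dec 4, 2024.
Dec 4, 2024 falls on a Wednesday. The rules make no weekend/holiday allowance, so it remains Dec 4, 2024.
Final deadline: Dec 4, 2024.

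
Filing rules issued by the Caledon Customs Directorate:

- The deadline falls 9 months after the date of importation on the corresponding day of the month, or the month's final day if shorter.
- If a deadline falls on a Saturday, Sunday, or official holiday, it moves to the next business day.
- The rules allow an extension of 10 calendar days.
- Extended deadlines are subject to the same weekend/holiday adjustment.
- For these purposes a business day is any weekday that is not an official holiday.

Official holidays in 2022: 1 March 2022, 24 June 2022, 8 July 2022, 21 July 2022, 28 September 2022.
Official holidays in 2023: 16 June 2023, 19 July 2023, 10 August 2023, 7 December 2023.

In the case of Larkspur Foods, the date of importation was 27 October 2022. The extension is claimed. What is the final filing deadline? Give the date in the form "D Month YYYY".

7 August 2023

9 months from 27 October 2022 is 27 July 2023.
27 July 2023 (Thursday) is already a business day.
The 10-calendar-day extension moves the deadline from 27 July 2023 to 6 August 2023.
6 August 2023 is a Sunday; the next business day is 7 August 2023 (Monday).
Final deadline: 7 August 2023.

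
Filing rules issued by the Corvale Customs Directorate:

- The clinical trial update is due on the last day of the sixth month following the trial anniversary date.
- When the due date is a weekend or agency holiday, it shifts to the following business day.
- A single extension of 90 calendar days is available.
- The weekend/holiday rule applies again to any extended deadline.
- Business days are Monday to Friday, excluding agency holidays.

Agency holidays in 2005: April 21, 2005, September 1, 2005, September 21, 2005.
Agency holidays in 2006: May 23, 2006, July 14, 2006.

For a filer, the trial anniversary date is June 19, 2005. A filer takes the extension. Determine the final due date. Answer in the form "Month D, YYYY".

6 months after June 19, 2005 is December 2005; that month ends on December 31, 2005.
December 31, 2005 is a Saturday, so it moves to the next business day, January 2, 2006 (Monday).
With the 90-day extension, January 2, 2006 becomes April 2, 2006.
April 2, 2006 falls on a Sunday. Rolling to the next business day gives April 3, 2006, a Monday.
The final due date is April 3, 2006.

April 3, 2006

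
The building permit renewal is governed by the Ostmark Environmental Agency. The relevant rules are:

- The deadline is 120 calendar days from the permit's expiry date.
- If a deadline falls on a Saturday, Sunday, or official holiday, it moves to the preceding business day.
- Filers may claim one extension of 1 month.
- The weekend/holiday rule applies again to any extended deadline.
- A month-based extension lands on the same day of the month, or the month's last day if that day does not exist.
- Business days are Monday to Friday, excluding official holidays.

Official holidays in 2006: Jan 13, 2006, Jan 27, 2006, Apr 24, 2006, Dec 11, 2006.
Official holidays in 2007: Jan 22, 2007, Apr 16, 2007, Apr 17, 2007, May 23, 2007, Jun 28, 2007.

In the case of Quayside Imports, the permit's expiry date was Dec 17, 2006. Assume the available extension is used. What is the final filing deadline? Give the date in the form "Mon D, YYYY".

May 11, 2007

From Dec 17, 2006, 120 calendar days later is Apr 16, 2007.
Because Apr 16, 2007 is a listed holiday, the deadline becomes Apr 13, 2007 (Friday).
Add 1 month to Apr 13, 2007: May 13, 2007.
May 13, 2007 is a Sunday, so it moves to the preceding business day, May 11, 2007 (Friday).
So the filing is due May 11, 2007.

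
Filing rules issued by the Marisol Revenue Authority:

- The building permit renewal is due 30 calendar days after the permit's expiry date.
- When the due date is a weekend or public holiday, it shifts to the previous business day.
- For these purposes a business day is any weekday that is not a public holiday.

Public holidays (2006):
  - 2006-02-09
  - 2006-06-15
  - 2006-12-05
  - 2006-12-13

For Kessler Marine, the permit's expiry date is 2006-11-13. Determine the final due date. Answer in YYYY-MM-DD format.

2006-12-12

Trigger date 2006-11-13 + 30 calendar days = 2006-12-13.
Because 2006-12-13 is a listed holiday, the deadline becomes 2006-12-12 (Tuesday).
Deadline: 2006-12-12.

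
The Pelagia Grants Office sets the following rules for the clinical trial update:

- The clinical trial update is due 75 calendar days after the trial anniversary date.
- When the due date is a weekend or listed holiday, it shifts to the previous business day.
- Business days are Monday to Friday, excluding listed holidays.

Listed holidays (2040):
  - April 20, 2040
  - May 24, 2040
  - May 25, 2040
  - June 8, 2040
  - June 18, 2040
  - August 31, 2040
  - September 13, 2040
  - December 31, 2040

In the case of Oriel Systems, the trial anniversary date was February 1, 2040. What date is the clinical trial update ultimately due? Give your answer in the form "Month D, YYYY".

April 16, 2040

75 calendar days after February 1, 2040 is April 16, 2040.
April 16, 2040 (Monday) is already a business day.
The final due date is April 16, 2040.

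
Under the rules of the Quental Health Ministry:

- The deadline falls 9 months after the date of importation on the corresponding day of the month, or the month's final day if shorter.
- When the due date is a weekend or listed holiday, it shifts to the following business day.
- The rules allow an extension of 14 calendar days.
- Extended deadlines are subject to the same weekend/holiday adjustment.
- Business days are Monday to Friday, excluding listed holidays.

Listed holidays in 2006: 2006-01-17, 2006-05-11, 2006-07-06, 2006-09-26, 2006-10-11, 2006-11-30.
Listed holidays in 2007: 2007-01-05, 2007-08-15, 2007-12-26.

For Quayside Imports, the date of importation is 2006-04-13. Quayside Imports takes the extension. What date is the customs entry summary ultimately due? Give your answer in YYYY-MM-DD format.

9 months after 2006-04-13, on the same day of the month, is 2007-01-13.
2007-01-13 is a Saturday; the next business day is 2007-01-15 (Monday).
Add the 14 calendar-day extension to 2007-01-15: 2007-01-29.
2007-01-29 falls on a Monday, which is a business day, so no adjustment is needed.
Deadline: 2007-01-29.

2007-01-29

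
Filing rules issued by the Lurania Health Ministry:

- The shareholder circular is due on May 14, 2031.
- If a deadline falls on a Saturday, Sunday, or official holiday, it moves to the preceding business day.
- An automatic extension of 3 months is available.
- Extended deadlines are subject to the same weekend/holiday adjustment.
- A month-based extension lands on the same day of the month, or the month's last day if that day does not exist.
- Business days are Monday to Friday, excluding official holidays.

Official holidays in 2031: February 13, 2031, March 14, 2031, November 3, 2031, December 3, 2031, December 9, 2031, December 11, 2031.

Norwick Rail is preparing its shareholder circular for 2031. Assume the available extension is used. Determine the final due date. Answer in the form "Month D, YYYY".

August 14, 2031

The stated deadline is May 14, 2031.
Since May 14, 2031 is a Wednesday and not a holiday, the date is unchanged.
The 3 months extension carries May 14, 2031 to August 14, 2031.
August 14, 2031 (Thursday) is already a business day.
The final due date is August 14, 2031.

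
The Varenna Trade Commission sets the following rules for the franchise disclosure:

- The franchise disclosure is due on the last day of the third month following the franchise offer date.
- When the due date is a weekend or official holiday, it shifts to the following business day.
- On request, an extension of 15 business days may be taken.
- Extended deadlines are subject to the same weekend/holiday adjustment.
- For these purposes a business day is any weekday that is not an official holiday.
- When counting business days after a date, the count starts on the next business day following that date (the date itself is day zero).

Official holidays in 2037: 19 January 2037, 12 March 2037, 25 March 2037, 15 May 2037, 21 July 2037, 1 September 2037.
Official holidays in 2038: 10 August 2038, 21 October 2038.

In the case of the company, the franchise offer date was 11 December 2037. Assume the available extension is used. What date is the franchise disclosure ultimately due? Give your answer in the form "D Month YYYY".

21 April 2038

3 months after 11 December 2037 is March 2038; that month ends on 31 March 2038.
31 March 2038 (Wednesday) is already a business day.
Counting 15 further business days from 31 March 2038 reaches 21 April 2038.
Since 21 April 2038 is a Wednesday and not a holiday, the date is unchanged.
Deadline: 21 April 2038.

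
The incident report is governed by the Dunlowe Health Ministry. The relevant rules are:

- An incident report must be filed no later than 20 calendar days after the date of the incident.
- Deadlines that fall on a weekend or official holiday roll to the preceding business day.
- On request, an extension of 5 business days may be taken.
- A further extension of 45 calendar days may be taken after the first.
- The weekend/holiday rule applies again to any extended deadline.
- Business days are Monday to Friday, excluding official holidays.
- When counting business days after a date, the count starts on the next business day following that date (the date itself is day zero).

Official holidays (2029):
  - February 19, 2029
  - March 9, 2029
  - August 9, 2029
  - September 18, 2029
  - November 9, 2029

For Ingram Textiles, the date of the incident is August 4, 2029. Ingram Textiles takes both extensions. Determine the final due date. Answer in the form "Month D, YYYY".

October 15, 2029

Adding 20 calendar days to August 4, 2029 gives August 24, 2029.
August 24, 2029 (Friday) is already a business day.
Applying the 5-business-day extension: 5 business days after August 24, 2029 is August 31, 2029.
August 31, 2029 is a Friday and not a listed holiday, so it stands.
With the 45-day extension, August 31, 2029 becomes October 15, 2029.
October 15, 2029 is a Monday and not a listed holiday, so it stands.
So the filing is due October 15, 2029.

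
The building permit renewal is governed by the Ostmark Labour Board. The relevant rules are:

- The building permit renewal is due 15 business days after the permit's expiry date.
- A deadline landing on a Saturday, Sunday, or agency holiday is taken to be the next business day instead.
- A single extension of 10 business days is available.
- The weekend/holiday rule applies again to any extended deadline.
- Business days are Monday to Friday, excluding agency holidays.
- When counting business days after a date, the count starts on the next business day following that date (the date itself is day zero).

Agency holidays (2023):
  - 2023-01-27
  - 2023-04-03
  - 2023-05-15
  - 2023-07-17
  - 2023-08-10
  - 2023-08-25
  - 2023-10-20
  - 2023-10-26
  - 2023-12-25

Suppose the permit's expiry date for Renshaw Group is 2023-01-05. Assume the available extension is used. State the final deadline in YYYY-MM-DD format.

Starting the day after 2023-01-05 and counting 15 business days lands on 2023-01-26.
2023-01-26 (Thursday) is already a business day.
The 10-business-day extension runs from 2023-01-26 to 2023-02-10.
2023-02-10 (Friday) is already a business day.
The final due date is 2023-02-10.

2023-02-10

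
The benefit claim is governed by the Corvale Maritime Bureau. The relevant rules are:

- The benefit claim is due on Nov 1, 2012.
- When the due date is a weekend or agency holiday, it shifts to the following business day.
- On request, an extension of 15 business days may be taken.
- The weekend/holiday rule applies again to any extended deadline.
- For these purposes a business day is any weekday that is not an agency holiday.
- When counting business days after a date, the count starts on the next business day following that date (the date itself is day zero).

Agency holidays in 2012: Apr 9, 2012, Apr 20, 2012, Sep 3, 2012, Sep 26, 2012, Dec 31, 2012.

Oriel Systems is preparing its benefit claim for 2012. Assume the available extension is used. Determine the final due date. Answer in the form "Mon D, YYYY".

Nov 22, 2012

The stated deadline is Nov 1, 2012.
Nov 1, 2012 is a Thursday and not a listed holiday, so it stands.
Applying the 15-business-day extension: 15 business days after Nov 1, 2012 is Nov 22, 2012.
Nov 22, 2012 (Thursday) is already a business day.
Deadline: Nov 22, 2012.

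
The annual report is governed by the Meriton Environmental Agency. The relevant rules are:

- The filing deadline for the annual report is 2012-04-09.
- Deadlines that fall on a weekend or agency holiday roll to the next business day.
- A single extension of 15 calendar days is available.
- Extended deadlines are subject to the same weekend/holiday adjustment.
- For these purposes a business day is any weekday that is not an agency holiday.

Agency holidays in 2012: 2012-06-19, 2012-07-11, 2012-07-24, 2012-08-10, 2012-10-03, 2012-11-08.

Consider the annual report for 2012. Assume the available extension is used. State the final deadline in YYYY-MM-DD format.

2012-04-24

The stated deadline is 2012-04-09.
2012-04-09 (Monday) is already a business day.
Applying the 15-calendar-day extension: 2012-04-09 + 15 days = 2012-04-24.
2012-04-24 is a Tuesday and not a listed holiday, so it stands.
So the filing is due 2012-04-24.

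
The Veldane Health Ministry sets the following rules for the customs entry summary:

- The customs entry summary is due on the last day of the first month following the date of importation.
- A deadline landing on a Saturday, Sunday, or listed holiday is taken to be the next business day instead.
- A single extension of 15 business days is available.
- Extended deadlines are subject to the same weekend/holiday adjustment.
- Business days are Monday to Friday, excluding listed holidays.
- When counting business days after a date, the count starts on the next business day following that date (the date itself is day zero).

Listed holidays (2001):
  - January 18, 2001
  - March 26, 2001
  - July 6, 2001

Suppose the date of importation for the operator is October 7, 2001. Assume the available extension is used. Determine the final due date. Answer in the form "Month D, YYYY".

December 21, 2001

The first month after October 7, 2001 is November 2001, whose last day is November 30, 2001.
November 30, 2001 is a Friday and not a listed holiday, so it stands.
Counting 15 further business days from November 30, 2001 reaches December 21, 2001.
December 21, 2001 is a Friday and not a listed holiday, so it stands.
Deadline: December 21, 2001.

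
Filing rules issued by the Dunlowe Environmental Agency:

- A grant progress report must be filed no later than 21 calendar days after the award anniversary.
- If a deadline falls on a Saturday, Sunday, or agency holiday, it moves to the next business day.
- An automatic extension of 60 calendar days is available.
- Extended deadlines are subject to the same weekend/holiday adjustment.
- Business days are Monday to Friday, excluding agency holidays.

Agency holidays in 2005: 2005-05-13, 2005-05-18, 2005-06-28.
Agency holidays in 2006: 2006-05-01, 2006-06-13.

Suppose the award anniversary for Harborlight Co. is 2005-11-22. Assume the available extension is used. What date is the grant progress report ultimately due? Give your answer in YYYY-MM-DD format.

From 2005-11-22, 21 calendar days later is 2005-12-13.
2005-12-13 (Tuesday) is already a business day.
Applying the 60-calendar-day extension: 2005-12-13 + 60 days = 2006-02-11.
2006-02-11 is a Saturday, so it moves to the next business day, 2006-02-13 (Monday).
The final due date is 2006-02-13.

2006-02-13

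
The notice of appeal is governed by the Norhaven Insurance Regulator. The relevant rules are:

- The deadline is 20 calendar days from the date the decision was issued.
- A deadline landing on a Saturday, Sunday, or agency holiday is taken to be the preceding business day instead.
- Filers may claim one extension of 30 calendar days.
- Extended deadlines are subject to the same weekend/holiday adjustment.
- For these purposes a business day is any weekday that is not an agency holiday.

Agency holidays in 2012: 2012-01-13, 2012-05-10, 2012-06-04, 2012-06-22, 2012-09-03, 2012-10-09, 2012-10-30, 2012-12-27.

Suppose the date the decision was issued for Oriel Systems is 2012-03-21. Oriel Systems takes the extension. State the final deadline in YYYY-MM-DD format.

From 2012-03-21, 20 calendar days later is 2012-04-10.
2012-04-10 (Tuesday) is already a business day.
With the 30-day extension, 2012-04-10 becomes 2012-05-10.
2012-05-10 is a listed holiday; the preceding business day is 2012-05-09 (Wednesday).
Final deadline: 2012-05-09.

2012-05-09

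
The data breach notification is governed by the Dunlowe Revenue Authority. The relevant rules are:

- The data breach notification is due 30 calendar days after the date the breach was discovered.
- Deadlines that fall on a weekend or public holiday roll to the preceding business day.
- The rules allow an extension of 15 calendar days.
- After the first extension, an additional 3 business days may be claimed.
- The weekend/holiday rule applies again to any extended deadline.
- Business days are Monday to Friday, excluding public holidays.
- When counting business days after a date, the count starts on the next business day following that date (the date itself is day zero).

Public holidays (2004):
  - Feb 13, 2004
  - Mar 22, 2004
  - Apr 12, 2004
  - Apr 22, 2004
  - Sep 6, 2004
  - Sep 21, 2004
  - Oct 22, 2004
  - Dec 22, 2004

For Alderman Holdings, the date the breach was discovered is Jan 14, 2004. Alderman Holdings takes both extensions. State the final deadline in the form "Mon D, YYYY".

Mar 3, 2004

From Jan 14, 2004, 30 calendar days later is Feb 13, 2004.
Feb 13, 2004 is a listed holiday; the preceding business day is Feb 12, 2004 (Thursday).
With the 15-day extension, Feb 12, 2004 becomes Feb 27, 2004.
Feb 27, 2004 is a Friday and not a listed holiday, so it stands.
Counting 3 further business days from Feb 27, 2004 reaches Mar 3, 2004.
Since Mar 3, 2004 is a Wednesday and not a holiday, the date is unchanged.
The final due date is Mar 3, 2004.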